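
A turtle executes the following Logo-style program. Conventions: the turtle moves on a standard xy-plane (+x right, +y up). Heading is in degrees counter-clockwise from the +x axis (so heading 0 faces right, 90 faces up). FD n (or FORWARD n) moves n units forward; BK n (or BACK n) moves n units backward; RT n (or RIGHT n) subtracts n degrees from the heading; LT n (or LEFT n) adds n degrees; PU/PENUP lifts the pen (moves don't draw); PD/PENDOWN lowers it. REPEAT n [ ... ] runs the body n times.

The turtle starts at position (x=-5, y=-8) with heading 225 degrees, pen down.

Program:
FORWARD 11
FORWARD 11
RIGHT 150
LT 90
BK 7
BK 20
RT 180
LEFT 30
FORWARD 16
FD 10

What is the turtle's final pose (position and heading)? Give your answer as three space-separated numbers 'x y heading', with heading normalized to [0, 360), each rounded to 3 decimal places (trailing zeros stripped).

Executing turtle program step by step:
Start: pos=(-5,-8), heading=225, pen down
FD 11: (-5,-8) -> (-12.778,-15.778) [heading=225, draw]
FD 11: (-12.778,-15.778) -> (-20.556,-23.556) [heading=225, draw]
RT 150: heading 225 -> 75
LT 90: heading 75 -> 165
BK 7: (-20.556,-23.556) -> (-13.795,-25.368) [heading=165, draw]
BK 20: (-13.795,-25.368) -> (5.524,-30.544) [heading=165, draw]
RT 180: heading 165 -> 345
LT 30: heading 345 -> 15
FD 16: (5.524,-30.544) -> (20.978,-26.403) [heading=15, draw]
FD 10: (20.978,-26.403) -> (30.638,-23.815) [heading=15, draw]
Final: pos=(30.638,-23.815), heading=15, 6 segment(s) drawn

Answer: 30.638 -23.815 15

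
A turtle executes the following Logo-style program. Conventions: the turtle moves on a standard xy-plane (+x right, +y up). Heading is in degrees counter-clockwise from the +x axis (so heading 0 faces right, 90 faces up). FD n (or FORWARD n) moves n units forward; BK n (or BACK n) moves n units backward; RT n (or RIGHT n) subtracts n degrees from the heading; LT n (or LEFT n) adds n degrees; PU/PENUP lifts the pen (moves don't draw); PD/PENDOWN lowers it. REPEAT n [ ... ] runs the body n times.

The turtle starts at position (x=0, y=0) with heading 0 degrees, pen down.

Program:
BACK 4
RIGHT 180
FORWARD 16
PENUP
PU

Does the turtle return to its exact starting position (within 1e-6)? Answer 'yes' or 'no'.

Executing turtle program step by step:
Start: pos=(0,0), heading=0, pen down
BK 4: (0,0) -> (-4,0) [heading=0, draw]
RT 180: heading 0 -> 180
FD 16: (-4,0) -> (-20,0) [heading=180, draw]
PU: pen up
PU: pen up
Final: pos=(-20,0), heading=180, 2 segment(s) drawn

Start position: (0, 0)
Final position: (-20, 0)
Distance = 20; >= 1e-6 -> NOT closed

Answer: no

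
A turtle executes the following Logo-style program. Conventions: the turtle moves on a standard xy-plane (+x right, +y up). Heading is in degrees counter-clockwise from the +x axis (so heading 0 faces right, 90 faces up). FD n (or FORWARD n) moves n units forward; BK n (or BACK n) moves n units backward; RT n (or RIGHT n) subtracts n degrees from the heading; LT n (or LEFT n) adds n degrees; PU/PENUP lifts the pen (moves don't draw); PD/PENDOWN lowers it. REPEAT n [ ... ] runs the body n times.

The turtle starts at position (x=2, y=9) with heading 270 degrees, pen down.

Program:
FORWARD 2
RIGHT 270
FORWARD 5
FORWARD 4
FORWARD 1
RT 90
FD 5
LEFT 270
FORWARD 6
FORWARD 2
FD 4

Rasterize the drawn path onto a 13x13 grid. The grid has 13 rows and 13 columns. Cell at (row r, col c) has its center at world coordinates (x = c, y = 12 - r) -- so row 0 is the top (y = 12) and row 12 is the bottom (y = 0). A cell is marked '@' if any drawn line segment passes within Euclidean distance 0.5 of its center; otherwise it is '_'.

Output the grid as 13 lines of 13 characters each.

Answer: _____________
_____________
_____________
__@__________
__@__________
__@@@@@@@@@@@
____________@
____________@
____________@
____________@
@@@@@@@@@@@@@
_____________
_____________

Derivation:
Segment 0: (2,9) -> (2,7)
Segment 1: (2,7) -> (7,7)
Segment 2: (7,7) -> (11,7)
Segment 3: (11,7) -> (12,7)
Segment 4: (12,7) -> (12,2)
Segment 5: (12,2) -> (6,2)
Segment 6: (6,2) -> (4,2)
Segment 7: (4,2) -> (0,2)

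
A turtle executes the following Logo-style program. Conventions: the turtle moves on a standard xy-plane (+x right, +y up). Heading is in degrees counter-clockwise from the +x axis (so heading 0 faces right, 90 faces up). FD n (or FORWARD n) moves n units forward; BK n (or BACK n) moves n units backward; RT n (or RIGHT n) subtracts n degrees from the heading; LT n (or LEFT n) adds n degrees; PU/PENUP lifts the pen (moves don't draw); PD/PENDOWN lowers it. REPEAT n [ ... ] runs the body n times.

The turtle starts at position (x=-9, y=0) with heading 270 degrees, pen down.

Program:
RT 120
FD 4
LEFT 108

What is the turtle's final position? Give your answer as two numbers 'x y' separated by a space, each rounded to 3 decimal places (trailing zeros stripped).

Executing turtle program step by step:
Start: pos=(-9,0), heading=270, pen down
RT 120: heading 270 -> 150
FD 4: (-9,0) -> (-12.464,2) [heading=150, draw]
LT 108: heading 150 -> 258
Final: pos=(-12.464,2), heading=258, 1 segment(s) drawn

Answer: -12.464 2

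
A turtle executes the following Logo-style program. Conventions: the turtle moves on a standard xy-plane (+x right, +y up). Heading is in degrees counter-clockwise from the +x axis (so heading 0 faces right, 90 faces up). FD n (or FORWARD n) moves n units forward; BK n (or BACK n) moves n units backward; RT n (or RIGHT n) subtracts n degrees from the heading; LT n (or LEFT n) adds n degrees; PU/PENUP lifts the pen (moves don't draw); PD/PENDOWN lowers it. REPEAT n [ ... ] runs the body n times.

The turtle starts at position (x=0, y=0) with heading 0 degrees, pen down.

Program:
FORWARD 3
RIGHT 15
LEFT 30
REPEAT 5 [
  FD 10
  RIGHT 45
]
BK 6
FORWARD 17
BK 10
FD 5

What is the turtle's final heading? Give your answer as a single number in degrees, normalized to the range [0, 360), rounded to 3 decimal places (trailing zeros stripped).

Answer: 150

Derivation:
Executing turtle program step by step:
Start: pos=(0,0), heading=0, pen down
FD 3: (0,0) -> (3,0) [heading=0, draw]
RT 15: heading 0 -> 345
LT 30: heading 345 -> 15
REPEAT 5 [
  -- iteration 1/5 --
  FD 10: (3,0) -> (12.659,2.588) [heading=15, draw]
  RT 45: heading 15 -> 330
  -- iteration 2/5 --
  FD 10: (12.659,2.588) -> (21.32,-2.412) [heading=330, draw]
  RT 45: heading 330 -> 285
  -- iteration 3/5 --
  FD 10: (21.32,-2.412) -> (23.908,-12.071) [heading=285, draw]
  RT 45: heading 285 -> 240
  -- iteration 4/5 --
  FD 10: (23.908,-12.071) -> (18.908,-20.731) [heading=240, draw]
  RT 45: heading 240 -> 195
  -- iteration 5/5 --
  FD 10: (18.908,-20.731) -> (9.248,-23.32) [heading=195, draw]
  RT 45: heading 195 -> 150
]
BK 6: (9.248,-23.32) -> (14.445,-26.32) [heading=150, draw]
FD 17: (14.445,-26.32) -> (-0.278,-17.82) [heading=150, draw]
BK 10: (-0.278,-17.82) -> (8.382,-22.82) [heading=150, draw]
FD 5: (8.382,-22.82) -> (4.052,-20.32) [heading=150, draw]
Final: pos=(4.052,-20.32), heading=150, 10 segment(s) drawn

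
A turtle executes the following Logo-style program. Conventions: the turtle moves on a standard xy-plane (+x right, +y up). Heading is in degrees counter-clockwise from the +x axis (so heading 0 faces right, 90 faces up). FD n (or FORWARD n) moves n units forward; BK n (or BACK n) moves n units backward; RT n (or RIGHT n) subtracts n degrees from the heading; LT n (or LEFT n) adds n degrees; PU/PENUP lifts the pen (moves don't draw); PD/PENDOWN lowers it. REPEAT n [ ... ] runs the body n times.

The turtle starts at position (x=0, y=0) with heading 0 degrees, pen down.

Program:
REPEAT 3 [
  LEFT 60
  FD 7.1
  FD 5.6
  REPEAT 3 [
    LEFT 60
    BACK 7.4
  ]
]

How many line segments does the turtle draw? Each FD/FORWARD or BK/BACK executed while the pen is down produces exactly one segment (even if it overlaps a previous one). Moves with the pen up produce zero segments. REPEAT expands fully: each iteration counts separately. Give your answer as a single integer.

Executing turtle program step by step:
Start: pos=(0,0), heading=0, pen down
REPEAT 3 [
  -- iteration 1/3 --
  LT 60: heading 0 -> 60
  FD 7.1: (0,0) -> (3.55,6.149) [heading=60, draw]
  FD 5.6: (3.55,6.149) -> (6.35,10.999) [heading=60, draw]
  REPEAT 3 [
    -- iteration 1/3 --
    LT 60: heading 60 -> 120
    BK 7.4: (6.35,10.999) -> (10.05,4.59) [heading=120, draw]
    -- iteration 2/3 --
    LT 60: heading 120 -> 180
    BK 7.4: (10.05,4.59) -> (17.45,4.59) [heading=180, draw]
    -- iteration 3/3 --
    LT 60: heading 180 -> 240
    BK 7.4: (17.45,4.59) -> (21.15,10.999) [heading=240, draw]
  ]
  -- iteration 2/3 --
  LT 60: heading 240 -> 300
  FD 7.1: (21.15,10.999) -> (24.7,4.85) [heading=300, draw]
  FD 5.6: (24.7,4.85) -> (27.5,0) [heading=300, draw]
  REPEAT 3 [
    -- iteration 1/3 --
    LT 60: heading 300 -> 0
    BK 7.4: (27.5,0) -> (20.1,0) [heading=0, draw]
    -- iteration 2/3 --
    LT 60: heading 0 -> 60
    BK 7.4: (20.1,0) -> (16.4,-6.409) [heading=60, draw]
    -- iteration 3/3 --
    LT 60: heading 60 -> 120
    BK 7.4: (16.4,-6.409) -> (20.1,-12.817) [heading=120, draw]
  ]
  -- iteration 3/3 --
  LT 60: heading 120 -> 180
  FD 7.1: (20.1,-12.817) -> (13,-12.817) [heading=180, draw]
  FD 5.6: (13,-12.817) -> (7.4,-12.817) [heading=180, draw]
  REPEAT 3 [
    -- iteration 1/3 --
    LT 60: heading 180 -> 240
    BK 7.4: (7.4,-12.817) -> (11.1,-6.409) [heading=240, draw]
    -- iteration 2/3 --
    LT 60: heading 240 -> 300
    BK 7.4: (11.1,-6.409) -> (7.4,0) [heading=300, draw]
    -- iteration 3/3 --
    LT 60: heading 300 -> 0
    BK 7.4: (7.4,0) -> (0,0) [heading=0, draw]
  ]
]
Final: pos=(0,0), heading=0, 15 segment(s) drawn
Segments drawn: 15

Answer: 15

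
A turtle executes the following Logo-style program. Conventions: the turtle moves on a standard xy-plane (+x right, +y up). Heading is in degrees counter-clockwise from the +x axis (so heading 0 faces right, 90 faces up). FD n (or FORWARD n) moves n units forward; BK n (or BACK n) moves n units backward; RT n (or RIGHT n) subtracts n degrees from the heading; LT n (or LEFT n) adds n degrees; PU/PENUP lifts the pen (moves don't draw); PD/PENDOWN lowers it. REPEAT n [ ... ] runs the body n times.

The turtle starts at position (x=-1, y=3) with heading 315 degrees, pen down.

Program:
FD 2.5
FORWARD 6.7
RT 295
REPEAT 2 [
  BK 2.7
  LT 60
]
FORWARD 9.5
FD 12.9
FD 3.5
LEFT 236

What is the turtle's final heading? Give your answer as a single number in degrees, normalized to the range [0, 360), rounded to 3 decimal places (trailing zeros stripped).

Answer: 16

Derivation:
Executing turtle program step by step:
Start: pos=(-1,3), heading=315, pen down
FD 2.5: (-1,3) -> (0.768,1.232) [heading=315, draw]
FD 6.7: (0.768,1.232) -> (5.505,-3.505) [heading=315, draw]
RT 295: heading 315 -> 20
REPEAT 2 [
  -- iteration 1/2 --
  BK 2.7: (5.505,-3.505) -> (2.968,-4.429) [heading=20, draw]
  LT 60: heading 20 -> 80
  -- iteration 2/2 --
  BK 2.7: (2.968,-4.429) -> (2.499,-7.088) [heading=80, draw]
  LT 60: heading 80 -> 140
]
FD 9.5: (2.499,-7.088) -> (-4.778,-0.981) [heading=140, draw]
FD 12.9: (-4.778,-0.981) -> (-14.66,7.311) [heading=140, draw]
FD 3.5: (-14.66,7.311) -> (-17.341,9.56) [heading=140, draw]
LT 236: heading 140 -> 16
Final: pos=(-17.341,9.56), heading=16, 7 segment(s) drawn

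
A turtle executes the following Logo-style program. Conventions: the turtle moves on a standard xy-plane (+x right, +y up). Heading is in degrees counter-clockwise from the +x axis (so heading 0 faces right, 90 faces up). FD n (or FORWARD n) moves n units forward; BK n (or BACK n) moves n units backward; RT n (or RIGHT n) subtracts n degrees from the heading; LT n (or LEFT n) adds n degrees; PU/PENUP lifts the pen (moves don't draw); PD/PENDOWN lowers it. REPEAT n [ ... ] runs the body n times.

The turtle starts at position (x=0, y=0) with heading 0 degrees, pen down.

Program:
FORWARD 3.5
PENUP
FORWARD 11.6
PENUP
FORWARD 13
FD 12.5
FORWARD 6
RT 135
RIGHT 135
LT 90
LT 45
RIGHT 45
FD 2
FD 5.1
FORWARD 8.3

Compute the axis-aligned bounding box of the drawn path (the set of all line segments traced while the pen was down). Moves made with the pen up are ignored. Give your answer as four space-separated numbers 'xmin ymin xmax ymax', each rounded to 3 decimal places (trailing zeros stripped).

Answer: 0 0 3.5 0

Derivation:
Executing turtle program step by step:
Start: pos=(0,0), heading=0, pen down
FD 3.5: (0,0) -> (3.5,0) [heading=0, draw]
PU: pen up
FD 11.6: (3.5,0) -> (15.1,0) [heading=0, move]
PU: pen up
FD 13: (15.1,0) -> (28.1,0) [heading=0, move]
FD 12.5: (28.1,0) -> (40.6,0) [heading=0, move]
FD 6: (40.6,0) -> (46.6,0) [heading=0, move]
RT 135: heading 0 -> 225
RT 135: heading 225 -> 90
LT 90: heading 90 -> 180
LT 45: heading 180 -> 225
RT 45: heading 225 -> 180
FD 2: (46.6,0) -> (44.6,0) [heading=180, move]
FD 5.1: (44.6,0) -> (39.5,0) [heading=180, move]
FD 8.3: (39.5,0) -> (31.2,0) [heading=180, move]
Final: pos=(31.2,0), heading=180, 1 segment(s) drawn

Segment endpoints: x in {0, 3.5}, y in {0}
xmin=0, ymin=0, xmax=3.5, ymax=0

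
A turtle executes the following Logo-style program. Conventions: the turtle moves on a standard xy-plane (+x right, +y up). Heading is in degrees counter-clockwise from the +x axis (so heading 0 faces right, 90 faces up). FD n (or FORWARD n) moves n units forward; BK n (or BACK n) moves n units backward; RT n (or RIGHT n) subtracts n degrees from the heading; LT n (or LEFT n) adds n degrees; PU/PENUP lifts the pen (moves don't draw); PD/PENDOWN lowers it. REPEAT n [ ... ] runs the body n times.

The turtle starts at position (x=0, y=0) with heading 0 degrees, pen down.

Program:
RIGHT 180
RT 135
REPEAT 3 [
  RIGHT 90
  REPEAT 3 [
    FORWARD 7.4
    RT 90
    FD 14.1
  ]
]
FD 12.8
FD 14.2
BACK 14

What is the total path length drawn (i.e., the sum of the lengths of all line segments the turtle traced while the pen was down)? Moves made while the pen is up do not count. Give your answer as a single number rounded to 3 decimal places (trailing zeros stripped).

Executing turtle program step by step:
Start: pos=(0,0), heading=0, pen down
RT 180: heading 0 -> 180
RT 135: heading 180 -> 45
REPEAT 3 [
  -- iteration 1/3 --
  RT 90: heading 45 -> 315
  REPEAT 3 [
    -- iteration 1/3 --
    FD 7.4: (0,0) -> (5.233,-5.233) [heading=315, draw]
    RT 90: heading 315 -> 225
    FD 14.1: (5.233,-5.233) -> (-4.738,-15.203) [heading=225, draw]
    -- iteration 2/3 --
    FD 7.4: (-4.738,-15.203) -> (-9.97,-20.435) [heading=225, draw]
    RT 90: heading 225 -> 135
    FD 14.1: (-9.97,-20.435) -> (-19.94,-10.465) [heading=135, draw]
    -- iteration 3/3 --
    FD 7.4: (-19.94,-10.465) -> (-25.173,-5.233) [heading=135, draw]
    RT 90: heading 135 -> 45
    FD 14.1: (-25.173,-5.233) -> (-15.203,4.738) [heading=45, draw]
  ]
  -- iteration 2/3 --
  RT 90: heading 45 -> 315
  REPEAT 3 [
    -- iteration 1/3 --
    FD 7.4: (-15.203,4.738) -> (-9.97,-0.495) [heading=315, draw]
    RT 90: heading 315 -> 225
    FD 14.1: (-9.97,-0.495) -> (-19.94,-10.465) [heading=225, draw]
    -- iteration 2/3 --
    FD 7.4: (-19.94,-10.465) -> (-25.173,-15.698) [heading=225, draw]
    RT 90: heading 225 -> 135
    FD 14.1: (-25.173,-15.698) -> (-35.143,-5.728) [heading=135, draw]
    -- iteration 3/3 --
    FD 7.4: (-35.143,-5.728) -> (-40.376,-0.495) [heading=135, draw]
    RT 90: heading 135 -> 45
    FD 14.1: (-40.376,-0.495) -> (-30.406,9.475) [heading=45, draw]
  ]
  -- iteration 3/3 --
  RT 90: heading 45 -> 315
  REPEAT 3 [
    -- iteration 1/3 --
    FD 7.4: (-30.406,9.475) -> (-25.173,4.243) [heading=315, draw]
    RT 90: heading 315 -> 225
    FD 14.1: (-25.173,4.243) -> (-35.143,-5.728) [heading=225, draw]
    -- iteration 2/3 --
    FD 7.4: (-35.143,-5.728) -> (-40.376,-10.96) [heading=225, draw]
    RT 90: heading 225 -> 135
    FD 14.1: (-40.376,-10.96) -> (-50.346,-0.99) [heading=135, draw]
    -- iteration 3/3 --
    FD 7.4: (-50.346,-0.99) -> (-55.579,4.243) [heading=135, draw]
    RT 90: heading 135 -> 45
    FD 14.1: (-55.579,4.243) -> (-45.608,14.213) [heading=45, draw]
  ]
]
FD 12.8: (-45.608,14.213) -> (-36.557,23.264) [heading=45, draw]
FD 14.2: (-36.557,23.264) -> (-26.517,33.305) [heading=45, draw]
BK 14: (-26.517,33.305) -> (-36.416,23.405) [heading=45, draw]
Final: pos=(-36.416,23.405), heading=45, 21 segment(s) drawn

Segment lengths:
  seg 1: (0,0) -> (5.233,-5.233), length = 7.4
  seg 2: (5.233,-5.233) -> (-4.738,-15.203), length = 14.1
  seg 3: (-4.738,-15.203) -> (-9.97,-20.435), length = 7.4
  seg 4: (-9.97,-20.435) -> (-19.94,-10.465), length = 14.1
  seg 5: (-19.94,-10.465) -> (-25.173,-5.233), length = 7.4
  seg 6: (-25.173,-5.233) -> (-15.203,4.738), length = 14.1
  seg 7: (-15.203,4.738) -> (-9.97,-0.495), length = 7.4
  seg 8: (-9.97,-0.495) -> (-19.94,-10.465), length = 14.1
  seg 9: (-19.94,-10.465) -> (-25.173,-15.698), length = 7.4
  seg 10: (-25.173,-15.698) -> (-35.143,-5.728), length = 14.1
  seg 11: (-35.143,-5.728) -> (-40.376,-0.495), length = 7.4
  seg 12: (-40.376,-0.495) -> (-30.406,9.475), length = 14.1
  seg 13: (-30.406,9.475) -> (-25.173,4.243), length = 7.4
  seg 14: (-25.173,4.243) -> (-35.143,-5.728), length = 14.1
  seg 15: (-35.143,-5.728) -> (-40.376,-10.96), length = 7.4
  seg 16: (-40.376,-10.96) -> (-50.346,-0.99), length = 14.1
  seg 17: (-50.346,-0.99) -> (-55.579,4.243), length = 7.4
  seg 18: (-55.579,4.243) -> (-45.608,14.213), length = 14.1
  seg 19: (-45.608,14.213) -> (-36.557,23.264), length = 12.8
  seg 20: (-36.557,23.264) -> (-26.517,33.305), length = 14.2
  seg 21: (-26.517,33.305) -> (-36.416,23.405), length = 14
Total = 234.5

Answer: 234.5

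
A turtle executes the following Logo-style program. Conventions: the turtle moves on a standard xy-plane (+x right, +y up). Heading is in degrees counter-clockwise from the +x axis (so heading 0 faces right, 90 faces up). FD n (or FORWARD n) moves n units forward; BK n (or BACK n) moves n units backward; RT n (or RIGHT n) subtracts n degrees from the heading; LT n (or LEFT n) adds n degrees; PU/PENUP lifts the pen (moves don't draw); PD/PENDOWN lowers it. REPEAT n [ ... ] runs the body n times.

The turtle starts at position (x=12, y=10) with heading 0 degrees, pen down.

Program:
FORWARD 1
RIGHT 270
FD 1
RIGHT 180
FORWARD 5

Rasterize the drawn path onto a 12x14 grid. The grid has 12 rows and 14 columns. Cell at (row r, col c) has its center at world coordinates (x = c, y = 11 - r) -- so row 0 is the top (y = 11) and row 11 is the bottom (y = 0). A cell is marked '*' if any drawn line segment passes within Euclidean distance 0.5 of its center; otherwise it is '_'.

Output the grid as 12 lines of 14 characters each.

Segment 0: (12,10) -> (13,10)
Segment 1: (13,10) -> (13,11)
Segment 2: (13,11) -> (13,6)

Answer: _____________*
____________**
_____________*
_____________*
_____________*
_____________*
______________
______________
______________
______________
______________
______________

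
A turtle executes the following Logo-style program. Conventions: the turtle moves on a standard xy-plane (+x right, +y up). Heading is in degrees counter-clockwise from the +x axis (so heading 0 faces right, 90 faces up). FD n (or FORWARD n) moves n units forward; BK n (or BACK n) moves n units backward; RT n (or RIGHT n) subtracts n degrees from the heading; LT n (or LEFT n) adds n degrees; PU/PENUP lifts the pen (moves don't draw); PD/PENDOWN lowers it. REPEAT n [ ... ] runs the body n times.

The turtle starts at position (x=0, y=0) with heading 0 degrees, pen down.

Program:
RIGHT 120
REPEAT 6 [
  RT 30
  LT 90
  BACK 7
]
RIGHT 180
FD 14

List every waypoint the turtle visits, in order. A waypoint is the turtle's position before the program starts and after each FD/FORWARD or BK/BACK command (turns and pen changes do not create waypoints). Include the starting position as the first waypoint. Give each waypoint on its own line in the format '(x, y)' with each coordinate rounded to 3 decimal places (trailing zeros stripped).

Answer: (0, 0)
(-3.5, 6.062)
(-10.5, 6.062)
(-14, 0)
(-10.5, -6.062)
(-3.5, -6.062)
(0, 0)
(7, 12.124)

Derivation:
Executing turtle program step by step:
Start: pos=(0,0), heading=0, pen down
RT 120: heading 0 -> 240
REPEAT 6 [
  -- iteration 1/6 --
  RT 30: heading 240 -> 210
  LT 90: heading 210 -> 300
  BK 7: (0,0) -> (-3.5,6.062) [heading=300, draw]
  -- iteration 2/6 --
  RT 30: heading 300 -> 270
  LT 90: heading 270 -> 0
  BK 7: (-3.5,6.062) -> (-10.5,6.062) [heading=0, draw]
  -- iteration 3/6 --
  RT 30: heading 0 -> 330
  LT 90: heading 330 -> 60
  BK 7: (-10.5,6.062) -> (-14,0) [heading=60, draw]
  -- iteration 4/6 --
  RT 30: heading 60 -> 30
  LT 90: heading 30 -> 120
  BK 7: (-14,0) -> (-10.5,-6.062) [heading=120, draw]
  -- iteration 5/6 --
  RT 30: heading 120 -> 90
  LT 90: heading 90 -> 180
  BK 7: (-10.5,-6.062) -> (-3.5,-6.062) [heading=180, draw]
  -- iteration 6/6 --
  RT 30: heading 180 -> 150
  LT 90: heading 150 -> 240
  BK 7: (-3.5,-6.062) -> (0,0) [heading=240, draw]
]
RT 180: heading 240 -> 60
FD 14: (0,0) -> (7,12.124) [heading=60, draw]
Final: pos=(7,12.124), heading=60, 7 segment(s) drawn
Waypoints (8 total):
(0, 0)
(-3.5, 6.062)
(-10.5, 6.062)
(-14, 0)
(-10.5, -6.062)
(-3.5, -6.062)
(0, 0)
(7, 12.124)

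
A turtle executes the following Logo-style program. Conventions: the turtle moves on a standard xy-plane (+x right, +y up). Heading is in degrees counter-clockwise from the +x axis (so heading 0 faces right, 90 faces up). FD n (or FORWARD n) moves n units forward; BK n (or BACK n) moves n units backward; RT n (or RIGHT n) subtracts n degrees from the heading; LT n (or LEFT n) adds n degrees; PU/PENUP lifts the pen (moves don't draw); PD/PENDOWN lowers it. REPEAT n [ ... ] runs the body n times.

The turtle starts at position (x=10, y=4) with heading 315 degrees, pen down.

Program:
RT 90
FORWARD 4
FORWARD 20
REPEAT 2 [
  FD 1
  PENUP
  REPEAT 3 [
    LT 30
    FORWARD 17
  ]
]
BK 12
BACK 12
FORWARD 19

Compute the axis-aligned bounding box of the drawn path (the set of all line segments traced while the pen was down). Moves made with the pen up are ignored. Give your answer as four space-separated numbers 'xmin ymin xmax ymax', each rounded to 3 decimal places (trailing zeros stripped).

Executing turtle program step by step:
Start: pos=(10,4), heading=315, pen down
RT 90: heading 315 -> 225
FD 4: (10,4) -> (7.172,1.172) [heading=225, draw]
FD 20: (7.172,1.172) -> (-6.971,-12.971) [heading=225, draw]
REPEAT 2 [
  -- iteration 1/2 --
  FD 1: (-6.971,-12.971) -> (-7.678,-13.678) [heading=225, draw]
  PU: pen up
  REPEAT 3 [
    -- iteration 1/3 --
    LT 30: heading 225 -> 255
    FD 17: (-7.678,-13.678) -> (-12.078,-30.098) [heading=255, move]
    -- iteration 2/3 --
    LT 30: heading 255 -> 285
    FD 17: (-12.078,-30.098) -> (-7.678,-46.519) [heading=285, move]
    -- iteration 3/3 --
    LT 30: heading 285 -> 315
    FD 17: (-7.678,-46.519) -> (4.343,-58.54) [heading=315, move]
  ]
  -- iteration 2/2 --
  FD 1: (4.343,-58.54) -> (5.05,-59.247) [heading=315, move]
  PU: pen up
  REPEAT 3 [
    -- iteration 1/3 --
    LT 30: heading 315 -> 345
    FD 17: (5.05,-59.247) -> (21.471,-63.647) [heading=345, move]
    -- iteration 2/3 --
    LT 30: heading 345 -> 15
    FD 17: (21.471,-63.647) -> (37.892,-59.247) [heading=15, move]
    -- iteration 3/3 --
    LT 30: heading 15 -> 45
    FD 17: (37.892,-59.247) -> (49.913,-47.226) [heading=45, move]
  ]
]
BK 12: (49.913,-47.226) -> (41.427,-55.712) [heading=45, move]
BK 12: (41.427,-55.712) -> (32.942,-64.197) [heading=45, move]
FD 19: (32.942,-64.197) -> (46.377,-50.762) [heading=45, move]
Final: pos=(46.377,-50.762), heading=45, 3 segment(s) drawn

Segment endpoints: x in {-7.678, -6.971, 7.172, 10}, y in {-13.678, -12.971, 1.172, 4}
xmin=-7.678, ymin=-13.678, xmax=10, ymax=4

Answer: -7.678 -13.678 10 4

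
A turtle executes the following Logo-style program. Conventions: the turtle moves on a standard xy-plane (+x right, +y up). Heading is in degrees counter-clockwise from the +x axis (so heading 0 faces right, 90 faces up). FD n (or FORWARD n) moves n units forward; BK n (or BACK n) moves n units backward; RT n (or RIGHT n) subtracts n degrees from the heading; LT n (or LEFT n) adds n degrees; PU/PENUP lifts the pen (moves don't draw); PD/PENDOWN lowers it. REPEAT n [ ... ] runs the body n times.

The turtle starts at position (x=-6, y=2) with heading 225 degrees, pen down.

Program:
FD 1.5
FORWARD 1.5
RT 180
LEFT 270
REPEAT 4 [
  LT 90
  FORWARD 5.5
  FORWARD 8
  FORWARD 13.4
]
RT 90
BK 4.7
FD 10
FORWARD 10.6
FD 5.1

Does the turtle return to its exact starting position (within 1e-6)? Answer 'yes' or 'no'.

Answer: no

Derivation:
Executing turtle program step by step:
Start: pos=(-6,2), heading=225, pen down
FD 1.5: (-6,2) -> (-7.061,0.939) [heading=225, draw]
FD 1.5: (-7.061,0.939) -> (-8.121,-0.121) [heading=225, draw]
RT 180: heading 225 -> 45
LT 270: heading 45 -> 315
REPEAT 4 [
  -- iteration 1/4 --
  LT 90: heading 315 -> 45
  FD 5.5: (-8.121,-0.121) -> (-4.232,3.768) [heading=45, draw]
  FD 8: (-4.232,3.768) -> (1.425,9.425) [heading=45, draw]
  FD 13.4: (1.425,9.425) -> (10.9,18.9) [heading=45, draw]
  -- iteration 2/4 --
  LT 90: heading 45 -> 135
  FD 5.5: (10.9,18.9) -> (7.011,22.789) [heading=135, draw]
  FD 8: (7.011,22.789) -> (1.354,28.446) [heading=135, draw]
  FD 13.4: (1.354,28.446) -> (-8.121,37.921) [heading=135, draw]
  -- iteration 3/4 --
  LT 90: heading 135 -> 225
  FD 5.5: (-8.121,37.921) -> (-12.01,34.032) [heading=225, draw]
  FD 8: (-12.01,34.032) -> (-17.667,28.375) [heading=225, draw]
  FD 13.4: (-17.667,28.375) -> (-27.142,18.9) [heading=225, draw]
  -- iteration 4/4 --
  LT 90: heading 225 -> 315
  FD 5.5: (-27.142,18.9) -> (-23.253,15.011) [heading=315, draw]
  FD 8: (-23.253,15.011) -> (-17.597,9.354) [heading=315, draw]
  FD 13.4: (-17.597,9.354) -> (-8.121,-0.121) [heading=315, draw]
]
RT 90: heading 315 -> 225
BK 4.7: (-8.121,-0.121) -> (-4.798,3.202) [heading=225, draw]
FD 10: (-4.798,3.202) -> (-11.869,-3.869) [heading=225, draw]
FD 10.6: (-11.869,-3.869) -> (-19.364,-11.364) [heading=225, draw]
FD 5.1: (-19.364,-11.364) -> (-22.971,-14.971) [heading=225, draw]
Final: pos=(-22.971,-14.971), heading=225, 18 segment(s) drawn

Start position: (-6, 2)
Final position: (-22.971, -14.971)
Distance = 24; >= 1e-6 -> NOT closed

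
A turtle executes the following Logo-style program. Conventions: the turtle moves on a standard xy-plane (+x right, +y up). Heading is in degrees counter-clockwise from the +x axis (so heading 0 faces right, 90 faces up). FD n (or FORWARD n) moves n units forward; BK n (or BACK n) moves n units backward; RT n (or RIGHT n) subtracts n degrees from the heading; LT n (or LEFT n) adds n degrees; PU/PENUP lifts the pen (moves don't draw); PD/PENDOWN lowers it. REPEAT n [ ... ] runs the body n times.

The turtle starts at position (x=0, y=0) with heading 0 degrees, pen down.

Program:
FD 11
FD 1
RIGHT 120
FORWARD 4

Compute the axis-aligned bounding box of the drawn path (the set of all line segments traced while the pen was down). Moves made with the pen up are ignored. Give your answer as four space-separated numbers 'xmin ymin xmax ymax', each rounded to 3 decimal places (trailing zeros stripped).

Executing turtle program step by step:
Start: pos=(0,0), heading=0, pen down
FD 11: (0,0) -> (11,0) [heading=0, draw]
FD 1: (11,0) -> (12,0) [heading=0, draw]
RT 120: heading 0 -> 240
FD 4: (12,0) -> (10,-3.464) [heading=240, draw]
Final: pos=(10,-3.464), heading=240, 3 segment(s) drawn

Segment endpoints: x in {0, 10, 11, 12}, y in {-3.464, 0}
xmin=0, ymin=-3.464, xmax=12, ymax=0

Answer: 0 -3.464 12 0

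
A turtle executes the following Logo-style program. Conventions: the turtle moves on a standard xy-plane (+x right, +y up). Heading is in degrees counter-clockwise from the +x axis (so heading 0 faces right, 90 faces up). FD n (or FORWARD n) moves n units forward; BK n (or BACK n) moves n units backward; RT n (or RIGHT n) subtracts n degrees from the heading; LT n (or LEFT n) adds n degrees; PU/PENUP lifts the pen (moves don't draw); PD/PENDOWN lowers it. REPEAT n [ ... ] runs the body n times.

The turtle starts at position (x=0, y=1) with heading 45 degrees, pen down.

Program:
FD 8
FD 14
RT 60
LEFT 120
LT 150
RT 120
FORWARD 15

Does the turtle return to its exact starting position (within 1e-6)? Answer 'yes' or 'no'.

Answer: no

Derivation:
Executing turtle program step by step:
Start: pos=(0,1), heading=45, pen down
FD 8: (0,1) -> (5.657,6.657) [heading=45, draw]
FD 14: (5.657,6.657) -> (15.556,16.556) [heading=45, draw]
RT 60: heading 45 -> 345
LT 120: heading 345 -> 105
LT 150: heading 105 -> 255
RT 120: heading 255 -> 135
FD 15: (15.556,16.556) -> (4.95,27.163) [heading=135, draw]
Final: pos=(4.95,27.163), heading=135, 3 segment(s) drawn

Start position: (0, 1)
Final position: (4.95, 27.163)
Distance = 26.627; >= 1e-6 -> NOT closed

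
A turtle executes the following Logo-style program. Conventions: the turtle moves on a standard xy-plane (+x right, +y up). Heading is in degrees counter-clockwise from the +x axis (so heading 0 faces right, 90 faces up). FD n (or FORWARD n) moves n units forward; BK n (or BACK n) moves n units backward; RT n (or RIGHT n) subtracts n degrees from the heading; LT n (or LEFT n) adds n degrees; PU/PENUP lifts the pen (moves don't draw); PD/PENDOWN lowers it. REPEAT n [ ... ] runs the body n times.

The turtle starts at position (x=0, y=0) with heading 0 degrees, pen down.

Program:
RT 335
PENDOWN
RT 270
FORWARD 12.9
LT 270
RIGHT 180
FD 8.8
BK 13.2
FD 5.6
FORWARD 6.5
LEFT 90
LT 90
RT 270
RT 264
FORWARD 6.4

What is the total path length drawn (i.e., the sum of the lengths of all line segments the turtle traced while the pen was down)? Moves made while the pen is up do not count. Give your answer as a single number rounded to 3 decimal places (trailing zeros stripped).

Answer: 53.4

Derivation:
Executing turtle program step by step:
Start: pos=(0,0), heading=0, pen down
RT 335: heading 0 -> 25
PD: pen down
RT 270: heading 25 -> 115
FD 12.9: (0,0) -> (-5.452,11.691) [heading=115, draw]
LT 270: heading 115 -> 25
RT 180: heading 25 -> 205
FD 8.8: (-5.452,11.691) -> (-13.427,7.972) [heading=205, draw]
BK 13.2: (-13.427,7.972) -> (-1.464,13.551) [heading=205, draw]
FD 5.6: (-1.464,13.551) -> (-6.539,11.184) [heading=205, draw]
FD 6.5: (-6.539,11.184) -> (-12.43,8.437) [heading=205, draw]
LT 90: heading 205 -> 295
LT 90: heading 295 -> 25
RT 270: heading 25 -> 115
RT 264: heading 115 -> 211
FD 6.4: (-12.43,8.437) -> (-17.916,5.141) [heading=211, draw]
Final: pos=(-17.916,5.141), heading=211, 6 segment(s) drawn

Segment lengths:
  seg 1: (0,0) -> (-5.452,11.691), length = 12.9
  seg 2: (-5.452,11.691) -> (-13.427,7.972), length = 8.8
  seg 3: (-13.427,7.972) -> (-1.464,13.551), length = 13.2
  seg 4: (-1.464,13.551) -> (-6.539,11.184), length = 5.6
  seg 5: (-6.539,11.184) -> (-12.43,8.437), length = 6.5
  seg 6: (-12.43,8.437) -> (-17.916,5.141), length = 6.4
Total = 53.4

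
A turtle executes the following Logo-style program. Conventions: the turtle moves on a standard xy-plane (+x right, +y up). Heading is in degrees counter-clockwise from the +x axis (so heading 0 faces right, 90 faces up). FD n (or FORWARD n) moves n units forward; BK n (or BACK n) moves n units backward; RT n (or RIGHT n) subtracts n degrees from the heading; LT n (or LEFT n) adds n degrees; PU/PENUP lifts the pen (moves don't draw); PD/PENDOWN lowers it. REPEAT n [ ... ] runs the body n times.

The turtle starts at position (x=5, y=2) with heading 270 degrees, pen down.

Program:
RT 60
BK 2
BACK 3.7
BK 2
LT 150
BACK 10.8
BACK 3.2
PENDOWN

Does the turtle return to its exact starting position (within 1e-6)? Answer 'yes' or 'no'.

Executing turtle program step by step:
Start: pos=(5,2), heading=270, pen down
RT 60: heading 270 -> 210
BK 2: (5,2) -> (6.732,3) [heading=210, draw]
BK 3.7: (6.732,3) -> (9.936,4.85) [heading=210, draw]
BK 2: (9.936,4.85) -> (11.668,5.85) [heading=210, draw]
LT 150: heading 210 -> 0
BK 10.8: (11.668,5.85) -> (0.868,5.85) [heading=0, draw]
BK 3.2: (0.868,5.85) -> (-2.332,5.85) [heading=0, draw]
PD: pen down
Final: pos=(-2.332,5.85), heading=0, 5 segment(s) drawn

Start position: (5, 2)
Final position: (-2.332, 5.85)
Distance = 8.281; >= 1e-6 -> NOT closed

Answer: no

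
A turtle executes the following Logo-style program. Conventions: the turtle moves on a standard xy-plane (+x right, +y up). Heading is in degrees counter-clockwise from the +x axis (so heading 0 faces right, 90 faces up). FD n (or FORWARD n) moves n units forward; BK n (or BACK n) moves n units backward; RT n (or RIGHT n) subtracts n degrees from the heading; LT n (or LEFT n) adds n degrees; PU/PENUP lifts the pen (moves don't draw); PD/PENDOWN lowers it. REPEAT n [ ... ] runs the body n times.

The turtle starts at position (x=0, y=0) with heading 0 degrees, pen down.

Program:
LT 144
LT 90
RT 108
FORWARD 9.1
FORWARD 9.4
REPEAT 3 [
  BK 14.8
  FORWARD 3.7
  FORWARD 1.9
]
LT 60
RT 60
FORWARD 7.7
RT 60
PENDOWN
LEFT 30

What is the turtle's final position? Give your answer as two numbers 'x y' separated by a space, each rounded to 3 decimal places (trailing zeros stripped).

Executing turtle program step by step:
Start: pos=(0,0), heading=0, pen down
LT 144: heading 0 -> 144
LT 90: heading 144 -> 234
RT 108: heading 234 -> 126
FD 9.1: (0,0) -> (-5.349,7.362) [heading=126, draw]
FD 9.4: (-5.349,7.362) -> (-10.874,14.967) [heading=126, draw]
REPEAT 3 [
  -- iteration 1/3 --
  BK 14.8: (-10.874,14.967) -> (-2.175,2.993) [heading=126, draw]
  FD 3.7: (-2.175,2.993) -> (-4.35,5.987) [heading=126, draw]
  FD 1.9: (-4.35,5.987) -> (-5.466,7.524) [heading=126, draw]
  -- iteration 2/3 --
  BK 14.8: (-5.466,7.524) -> (3.233,-4.45) [heading=126, draw]
  FD 3.7: (3.233,-4.45) -> (1.058,-1.456) [heading=126, draw]
  FD 1.9: (1.058,-1.456) -> (-0.059,0.081) [heading=126, draw]
  -- iteration 3/3 --
  BK 14.8: (-0.059,0.081) -> (8.64,-11.893) [heading=126, draw]
  FD 3.7: (8.64,-11.893) -> (6.466,-8.899) [heading=126, draw]
  FD 1.9: (6.466,-8.899) -> (5.349,-7.362) [heading=126, draw]
]
LT 60: heading 126 -> 186
RT 60: heading 186 -> 126
FD 7.7: (5.349,-7.362) -> (0.823,-1.133) [heading=126, draw]
RT 60: heading 126 -> 66
PD: pen down
LT 30: heading 66 -> 96
Final: pos=(0.823,-1.133), heading=96, 12 segment(s) drawn

Answer: 0.823 -1.133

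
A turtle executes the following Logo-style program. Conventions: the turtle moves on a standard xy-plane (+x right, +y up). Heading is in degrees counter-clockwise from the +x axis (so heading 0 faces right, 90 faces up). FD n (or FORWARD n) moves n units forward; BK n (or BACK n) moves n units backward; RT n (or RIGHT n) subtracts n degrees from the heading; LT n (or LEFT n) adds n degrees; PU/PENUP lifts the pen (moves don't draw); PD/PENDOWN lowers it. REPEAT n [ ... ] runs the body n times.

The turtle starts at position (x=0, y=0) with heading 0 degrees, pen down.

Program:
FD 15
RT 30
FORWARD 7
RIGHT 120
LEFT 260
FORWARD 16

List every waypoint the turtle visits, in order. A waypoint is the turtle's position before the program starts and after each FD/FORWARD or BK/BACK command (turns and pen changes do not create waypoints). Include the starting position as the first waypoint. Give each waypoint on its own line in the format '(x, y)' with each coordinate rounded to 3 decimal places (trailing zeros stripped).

Answer: (0, 0)
(15, 0)
(21.062, -3.5)
(15.59, 11.535)

Derivation:
Executing turtle program step by step:
Start: pos=(0,0), heading=0, pen down
FD 15: (0,0) -> (15,0) [heading=0, draw]
RT 30: heading 0 -> 330
FD 7: (15,0) -> (21.062,-3.5) [heading=330, draw]
RT 120: heading 330 -> 210
LT 260: heading 210 -> 110
FD 16: (21.062,-3.5) -> (15.59,11.535) [heading=110, draw]
Final: pos=(15.59,11.535), heading=110, 3 segment(s) drawn
Waypoints (4 total):
(0, 0)
(15, 0)
(21.062, -3.5)
(15.59, 11.535)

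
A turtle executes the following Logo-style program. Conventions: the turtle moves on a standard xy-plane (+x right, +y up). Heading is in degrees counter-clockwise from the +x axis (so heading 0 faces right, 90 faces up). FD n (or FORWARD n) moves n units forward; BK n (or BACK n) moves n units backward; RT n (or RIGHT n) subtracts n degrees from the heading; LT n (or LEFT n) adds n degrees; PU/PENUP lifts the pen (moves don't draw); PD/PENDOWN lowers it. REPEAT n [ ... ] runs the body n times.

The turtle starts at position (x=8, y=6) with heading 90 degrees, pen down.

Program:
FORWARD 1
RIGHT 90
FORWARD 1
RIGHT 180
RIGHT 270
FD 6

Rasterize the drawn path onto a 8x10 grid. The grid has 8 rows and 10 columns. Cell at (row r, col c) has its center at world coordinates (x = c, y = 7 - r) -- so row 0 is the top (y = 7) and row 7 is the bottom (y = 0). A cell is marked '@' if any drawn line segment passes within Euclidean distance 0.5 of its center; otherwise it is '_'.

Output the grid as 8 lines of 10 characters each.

Answer: ________@@
________@@
_________@
_________@
_________@
_________@
_________@
__________

Derivation:
Segment 0: (8,6) -> (8,7)
Segment 1: (8,7) -> (9,7)
Segment 2: (9,7) -> (9,1)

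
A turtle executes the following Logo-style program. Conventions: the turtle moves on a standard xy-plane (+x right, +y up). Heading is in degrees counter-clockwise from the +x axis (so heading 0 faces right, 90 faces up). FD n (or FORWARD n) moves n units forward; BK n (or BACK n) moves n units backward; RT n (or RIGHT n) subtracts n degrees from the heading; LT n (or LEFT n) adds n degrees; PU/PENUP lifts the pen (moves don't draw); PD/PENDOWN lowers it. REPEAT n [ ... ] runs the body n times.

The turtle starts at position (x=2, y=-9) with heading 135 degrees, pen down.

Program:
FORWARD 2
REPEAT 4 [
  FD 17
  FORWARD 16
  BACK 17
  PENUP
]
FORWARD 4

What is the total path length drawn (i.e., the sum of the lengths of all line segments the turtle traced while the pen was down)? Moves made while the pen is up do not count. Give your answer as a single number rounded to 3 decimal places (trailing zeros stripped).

Answer: 52

Derivation:
Executing turtle program step by step:
Start: pos=(2,-9), heading=135, pen down
FD 2: (2,-9) -> (0.586,-7.586) [heading=135, draw]
REPEAT 4 [
  -- iteration 1/4 --
  FD 17: (0.586,-7.586) -> (-11.435,4.435) [heading=135, draw]
  FD 16: (-11.435,4.435) -> (-22.749,15.749) [heading=135, draw]
  BK 17: (-22.749,15.749) -> (-10.728,3.728) [heading=135, draw]
  PU: pen up
  -- iteration 2/4 --
  FD 17: (-10.728,3.728) -> (-22.749,15.749) [heading=135, move]
  FD 16: (-22.749,15.749) -> (-34.062,27.062) [heading=135, move]
  BK 17: (-34.062,27.062) -> (-22.042,15.042) [heading=135, move]
  PU: pen up
  -- iteration 3/4 --
  FD 17: (-22.042,15.042) -> (-34.062,27.062) [heading=135, move]
  FD 16: (-34.062,27.062) -> (-45.376,38.376) [heading=135, move]
  BK 17: (-45.376,38.376) -> (-33.355,26.355) [heading=135, move]
  PU: pen up
  -- iteration 4/4 --
  FD 17: (-33.355,26.355) -> (-45.376,38.376) [heading=135, move]
  FD 16: (-45.376,38.376) -> (-56.69,49.69) [heading=135, move]
  BK 17: (-56.69,49.69) -> (-44.669,37.669) [heading=135, move]
  PU: pen up
]
FD 4: (-44.669,37.669) -> (-47.497,40.497) [heading=135, move]
Final: pos=(-47.497,40.497), heading=135, 4 segment(s) drawn

Segment lengths:
  seg 1: (2,-9) -> (0.586,-7.586), length = 2
  seg 2: (0.586,-7.586) -> (-11.435,4.435), length = 17
  seg 3: (-11.435,4.435) -> (-22.749,15.749), length = 16
  seg 4: (-22.749,15.749) -> (-10.728,3.728), length = 17
Total = 52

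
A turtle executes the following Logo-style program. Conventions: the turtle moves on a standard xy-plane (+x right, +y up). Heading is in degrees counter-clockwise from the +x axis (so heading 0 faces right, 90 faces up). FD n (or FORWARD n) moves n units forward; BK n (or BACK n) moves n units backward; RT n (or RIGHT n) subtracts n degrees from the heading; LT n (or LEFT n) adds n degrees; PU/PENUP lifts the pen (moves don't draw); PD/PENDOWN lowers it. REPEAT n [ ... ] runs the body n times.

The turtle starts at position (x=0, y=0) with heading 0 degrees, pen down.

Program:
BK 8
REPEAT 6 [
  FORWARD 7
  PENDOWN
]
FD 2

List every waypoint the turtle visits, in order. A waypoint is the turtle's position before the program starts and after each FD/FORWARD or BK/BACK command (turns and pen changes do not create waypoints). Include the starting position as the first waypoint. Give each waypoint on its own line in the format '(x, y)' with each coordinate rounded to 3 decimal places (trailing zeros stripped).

Executing turtle program step by step:
Start: pos=(0,0), heading=0, pen down
BK 8: (0,0) -> (-8,0) [heading=0, draw]
REPEAT 6 [
  -- iteration 1/6 --
  FD 7: (-8,0) -> (-1,0) [heading=0, draw]
  PD: pen down
  -- iteration 2/6 --
  FD 7: (-1,0) -> (6,0) [heading=0, draw]
  PD: pen down
  -- iteration 3/6 --
  FD 7: (6,0) -> (13,0) [heading=0, draw]
  PD: pen down
  -- iteration 4/6 --
  FD 7: (13,0) -> (20,0) [heading=0, draw]
  PD: pen down
  -- iteration 5/6 --
  FD 7: (20,0) -> (27,0) [heading=0, draw]
  PD: pen down
  -- iteration 6/6 --
  FD 7: (27,0) -> (34,0) [heading=0, draw]
  PD: pen down
]
FD 2: (34,0) -> (36,0) [heading=0, draw]
Final: pos=(36,0), heading=0, 8 segment(s) drawn
Waypoints (9 total):
(0, 0)
(-8, 0)
(-1, 0)
(6, 0)
(13, 0)
(20, 0)
(27, 0)
(34, 0)
(36, 0)

Answer: (0, 0)
(-8, 0)
(-1, 0)
(6, 0)
(13, 0)
(20, 0)
(27, 0)
(34, 0)
(36, 0)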